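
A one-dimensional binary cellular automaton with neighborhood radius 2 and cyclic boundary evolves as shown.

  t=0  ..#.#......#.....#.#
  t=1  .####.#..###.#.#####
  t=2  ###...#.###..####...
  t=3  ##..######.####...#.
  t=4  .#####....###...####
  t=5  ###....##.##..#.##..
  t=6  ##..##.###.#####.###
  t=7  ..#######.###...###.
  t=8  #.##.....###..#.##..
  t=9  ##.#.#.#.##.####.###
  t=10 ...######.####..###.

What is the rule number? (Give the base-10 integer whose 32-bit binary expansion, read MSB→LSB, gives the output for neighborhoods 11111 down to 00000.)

180354294

  ##### -> .   bit 31 = 0  t=1,i=17
  ####. -> .   bit 30 = 0  t=1,i=3
  ###.# -> .   bit 29 = 0  t=1,i=4
  ###.. -> .   bit 28 = 0  t=2,i=2
  ##.## -> #   bit 27 = 1  t=1,i=0
  ##.#. -> .   bit 26 = 0  t=1,i=5
  ##..# -> #   bit 25 = 1  t=2,i=11
  ##... -> .   bit 24 = 0  t=2,i=3
  #.### -> #   bit 23 = 1  t=1,i=1
  #.##. -> .   bit 22 = 0  t=3,i=0
  #.#.# -> #   bit 21 = 1  t=1,i=13
  #.#.. -> #   bit 20 = 1  t=0,i=4
  #..## -> #   bit 19 = 1  t=1,i=8
  #..#. -> #   bit 18 = 1  t=0,i=1
  #...# -> #   bit 17 = 1  t=2,i=4
  #.... -> #   bit 16 = 1  t=0,i=6
  .#### -> #   bit 15 = 1  t=1,i=2
  .###. -> #   bit 14 = 1  t=1,i=10
  .##.# -> #   bit 13 = 1  t=5,i=8
  .##.. -> #   bit 12 = 1  t=3,i=1
  .#.## -> #   bit 11 = 1  t=1,i=14
  .#.#. -> #   bit 10 = 1  t=0,i=3
  .#..# -> .   bit 9 = 0  t=0,i=0
  .#... -> .   bit 8 = 0  t=0,i=5
  ..### -> #   bit 7 = 1  t=1,i=9
  ..##. -> #   bit 6 = 1  t=5,i=7
  ..#.# -> #   bit 5 = 1  t=0,i=2
  ..#.. -> #   bit 4 = 1  t=0,i=11
  ...## -> .   bit 3 = 0  t=2,i=19
  ...#. -> #   bit 2 = 1  t=0,i=10
  ....# -> #   bit 1 = 1  t=0,i=9
  ..... -> .   bit 0 = 0  t=0,i=7
  bits 00001010101111111111110011110110 = 180354294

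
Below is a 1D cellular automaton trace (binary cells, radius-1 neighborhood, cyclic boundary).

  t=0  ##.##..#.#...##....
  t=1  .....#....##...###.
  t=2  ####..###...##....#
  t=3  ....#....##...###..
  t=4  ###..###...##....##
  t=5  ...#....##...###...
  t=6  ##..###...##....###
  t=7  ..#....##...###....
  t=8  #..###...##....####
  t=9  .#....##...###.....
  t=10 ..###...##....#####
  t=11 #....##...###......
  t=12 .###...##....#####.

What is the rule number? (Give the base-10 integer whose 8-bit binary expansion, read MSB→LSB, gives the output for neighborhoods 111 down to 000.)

  nb ###: next=.  (t=1,i=16, bit7=0)
  nb ##.: next=.  (t=0,i=1, bit6=0)
  nb #.#: next=.  (t=0,i=2, bit5=0)
  nb #..: next=#  (t=0,i=5, bit4=1)
  nb .##: next=.  (t=0,i=0, bit3=0)
  nb .#.: next=.  (t=0,i=7, bit2=0)
  nb ..#: next=.  (t=0,i=6, bit1=0)
  nb ...: next=#  (t=0,i=11, bit0=1)
  bits 00010001 = 17

17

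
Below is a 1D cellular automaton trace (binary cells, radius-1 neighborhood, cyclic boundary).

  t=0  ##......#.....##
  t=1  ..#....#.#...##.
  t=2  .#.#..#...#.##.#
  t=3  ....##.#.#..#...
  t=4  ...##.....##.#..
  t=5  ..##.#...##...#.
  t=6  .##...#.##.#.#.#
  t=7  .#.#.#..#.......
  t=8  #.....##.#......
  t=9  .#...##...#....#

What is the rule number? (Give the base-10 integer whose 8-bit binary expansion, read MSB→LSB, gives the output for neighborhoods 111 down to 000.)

  ###|.  b7=0 t=0,i=0
  ##.|.  b6=0 t=0,i=1
  #.#|.  b5=0 t=1,i=8
  #..|#  b4=1 t=0,i=2
  .##|#  b3=1 t=0,i=14
  .#.|.  b2=0 t=0,i=8
  ..#|#  b1=1 t=0,i=7
  ...|.  b0=0 t=0,i=3
  bits 00011010 = 26

26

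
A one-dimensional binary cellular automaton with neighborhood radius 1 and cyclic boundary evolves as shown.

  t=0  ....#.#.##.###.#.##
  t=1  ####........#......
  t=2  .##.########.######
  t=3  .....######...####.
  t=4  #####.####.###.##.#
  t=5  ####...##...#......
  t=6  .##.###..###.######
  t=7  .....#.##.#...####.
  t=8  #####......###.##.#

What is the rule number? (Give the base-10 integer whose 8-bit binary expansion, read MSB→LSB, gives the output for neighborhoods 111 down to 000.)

147

  ###|#  b7=1 t=0,i=12
  ##.|.  b6=0 t=0,i=9
  #.#|.  b5=0 t=0,i=5
  #..|#  b4=1 t=0,i=0
  .##|.  b3=0 t=0,i=8
  .#.|.  b2=0 t=0,i=4
  ..#|#  b1=1 t=0,i=3
  ...|#  b0=1 t=0,i=1
  bits 10010011 = 147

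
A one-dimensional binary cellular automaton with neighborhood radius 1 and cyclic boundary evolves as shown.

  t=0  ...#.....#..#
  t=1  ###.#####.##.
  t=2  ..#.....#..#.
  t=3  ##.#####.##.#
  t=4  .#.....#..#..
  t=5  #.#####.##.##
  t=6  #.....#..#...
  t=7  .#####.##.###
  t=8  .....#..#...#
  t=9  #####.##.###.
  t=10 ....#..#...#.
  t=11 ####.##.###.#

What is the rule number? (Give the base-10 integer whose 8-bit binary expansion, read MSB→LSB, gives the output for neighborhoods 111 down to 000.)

  ###|.  b7=0 t=1,i=1
  ##.|#  b6=1 t=1,i=2
  #.#|.  b5=0 t=1,i=3
  #..|#  b4=1 t=0,i=0
  .##|.  b3=0 t=1,i=0
  .#.|.  b2=0 t=0,i=3
  ..#|#  b1=1 t=0,i=2
  ...|#  b0=1 t=0,i=1
  bits 01010011 = 83

83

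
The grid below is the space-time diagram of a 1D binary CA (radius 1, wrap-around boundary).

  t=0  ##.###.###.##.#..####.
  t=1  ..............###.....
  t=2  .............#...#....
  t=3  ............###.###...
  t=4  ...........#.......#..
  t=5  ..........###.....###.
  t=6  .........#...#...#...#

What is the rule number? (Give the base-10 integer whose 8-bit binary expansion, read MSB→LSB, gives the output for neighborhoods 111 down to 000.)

  [7] ### => .  t=0,i=4
  [6] ##. => .  t=0,i=1
  [5] #.# => .  t=0,i=2
  [4] #.. => #  t=0,i=15
  [3] .## => .  t=0,i=0
  [2] .#. => #  t=0,i=14
  [1] ..# => #  t=0,i=16
  [0] ... => .  t=1,i=0
  bits 00010110 = 22

22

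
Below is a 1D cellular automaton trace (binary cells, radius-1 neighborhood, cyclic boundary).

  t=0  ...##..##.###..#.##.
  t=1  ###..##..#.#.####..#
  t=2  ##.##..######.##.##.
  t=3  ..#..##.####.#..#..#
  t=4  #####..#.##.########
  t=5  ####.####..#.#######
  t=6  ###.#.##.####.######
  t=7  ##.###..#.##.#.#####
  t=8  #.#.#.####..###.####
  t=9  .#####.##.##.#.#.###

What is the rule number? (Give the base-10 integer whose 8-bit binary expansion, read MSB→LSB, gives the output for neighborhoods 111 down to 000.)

183

  nb ###: next=#  (t=0,i=11, bit7=1)
  nb ##.: next=.  (t=0,i=4, bit6=0)
  nb #.#: next=#  (t=0,i=9, bit5=1)
  nb #..: next=#  (t=0,i=5, bit4=1)
  nb .##: next=.  (t=0,i=3, bit3=0)
  nb .#.: next=#  (t=0,i=15, bit2=1)
  nb ..#: next=#  (t=0,i=2, bit1=1)
  nb ...: next=#  (t=0,i=0, bit0=1)
  bits 10110111 = 183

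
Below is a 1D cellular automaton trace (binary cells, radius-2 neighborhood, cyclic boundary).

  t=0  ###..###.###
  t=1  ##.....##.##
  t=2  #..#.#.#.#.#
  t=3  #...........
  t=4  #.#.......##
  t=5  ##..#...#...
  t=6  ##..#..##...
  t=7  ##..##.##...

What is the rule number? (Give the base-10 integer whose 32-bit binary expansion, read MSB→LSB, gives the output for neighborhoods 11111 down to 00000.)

  [31] ##### => #  t=0,i=0
  [30] ####. => #  t=0,i=1
  [29] ###.# => #  t=0,i=7
  [28] ###.. => .  t=0,i=2
  [27] ##.## => #  t=0,i=8
  [26] ##.#. => #  t=4,i=1
  [25] ##..# => .  t=0,i=3
  [24] ##... => .  t=1,i=2
  [23] #.### => .  t=0,i=9
  [22] #.##. => .  t=2,i=11
  [21] #.#.# => .  t=2,i=5
  [20] #.#.. => .  t=4,i=2
  [19] #..## => .  t=0,i=4
  [18] #..#. => .  t=2,i=2
  [17] #...# => .  t=5,i=6
  [16] #.... => #  t=1,i=3
  [15] .#### => #  t=0,i=10
  [14] .###. => .  t=0,i=6
  [13] .##.# => .  t=1,i=8
  [12] .##.. => #  t=2,i=0
  [11] .#.## => .  t=2,i=10
  [10] .#.#. => .  t=2,i=4
  [9] .#..# => #  t=6,i=5
  [8] .#... => .  t=3,i=1
  [7] ..### => .  t=0,i=5
  [6] ..##. => #  t=1,i=7
  [5] ..#.# => .  t=2,i=3
  [4] ..#.. => #  t=3,i=0
  [3] ...## => .  t=1,i=6
  [2] ...#. => #  t=3,i=11
  [1] ....# => #  t=1,i=5
  [0] ..... => .  t=1,i=4
  bits 11101100000000011001001001010110 = 3959525974

3959525974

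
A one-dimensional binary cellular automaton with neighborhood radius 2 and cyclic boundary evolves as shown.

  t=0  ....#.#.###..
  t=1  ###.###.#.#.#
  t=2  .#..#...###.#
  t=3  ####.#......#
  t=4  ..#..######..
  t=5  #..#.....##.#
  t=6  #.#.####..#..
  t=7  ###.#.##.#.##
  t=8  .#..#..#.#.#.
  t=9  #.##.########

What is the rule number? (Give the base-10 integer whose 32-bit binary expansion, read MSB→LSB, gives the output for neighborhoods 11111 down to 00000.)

  nb #####: next=.  (t=3,i=1, bit31=0)
  nb ####.: next=#  (t=1,i=1, bit30=1)
  nb ###.#: next=.  (t=1,i=2, bit29=0)
  nb ###..: next=#  (t=0,i=10, bit28=1)
  nb ##.##: next=.  (t=1,i=3, bit27=0)
  nb ##.#.: next=.  (t=1,i=7, bit26=0)
  nb ##..#: next=.  (t=5,i=1, bit25=0)
  nb ##...: next=.  (t=0,i=11, bit24=0)
  nb #.###: next=#  (t=0,i=8, bit23=1)
  nb #.##.: next=.  (t=5,i=12, bit22=0)
  nb #.#.#: next=#  (t=0,i=6, bit21=1)
  nb #.#..: next=#  (t=2,i=1, bit20=1)
  nb #..##: next=.  (t=4,i=4, bit19=0)
  nb #..#.: next=#  (t=2,i=3, bit18=1)
  nb #...#: next=.  (t=2,i=6, bit17=0)
  nb #....: next=#  (t=0,i=12, bit16=1)
  nb .####: next=.  (t=1,i=0, bit15=0)
  nb .###.: next=.  (t=0,i=9, bit14=0)
  nb .##.#: next=#  (t=5,i=10, bit13=1)
  nb .##..: next=#  (t=5,i=0, bit12=1)
  nb .#.##: next=.  (t=0,i=7, bit11=0)
  nb .#.#.: next=#  (t=0,i=5, bit10=1)
  nb .#..#: next=#  (t=2,i=2, bit9=1)
  nb .#...: next=#  (t=2,i=5, bit8=1)
  nb ..###: next=.  (t=2,i=8, bit7=0)
  nb ..##.: next=.  (t=5,i=9, bit6=0)
  nb ..#.#: next=#  (t=0,i=4, bit5=1)
  nb ..#..: next=.  (t=2,i=4, bit4=0)
  nb ...##: next=.  (t=2,i=7, bit3=0)
  nb ...#.: next=.  (t=0,i=3, bit2=0)
  nb ....#: next=#  (t=0,i=2, bit1=1)
  nb .....: next=#  (t=0,i=0, bit0=1)
  bits 01010000101101010011011100100011 = 1354053411

1354053411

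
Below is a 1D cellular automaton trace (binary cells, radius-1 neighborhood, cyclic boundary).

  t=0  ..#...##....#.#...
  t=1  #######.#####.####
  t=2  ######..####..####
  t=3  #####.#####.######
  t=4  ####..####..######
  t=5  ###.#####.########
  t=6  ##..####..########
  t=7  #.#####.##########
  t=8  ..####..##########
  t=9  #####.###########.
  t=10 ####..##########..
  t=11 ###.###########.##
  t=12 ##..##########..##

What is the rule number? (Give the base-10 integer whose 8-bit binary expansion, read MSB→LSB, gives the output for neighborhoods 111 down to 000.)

  ###|#  b7=1 t=1,i=0
  ##.|.  b6=0 t=0,i=7
  #.#|.  b5=0 t=0,i=13
  #..|#  b4=1 t=0,i=3
  .##|#  b3=1 t=0,i=6
  .#.|#  b2=1 t=0,i=2
  ..#|#  b1=1 t=0,i=1
  ...|#  b0=1 t=0,i=0
  bits 10011111 = 159

159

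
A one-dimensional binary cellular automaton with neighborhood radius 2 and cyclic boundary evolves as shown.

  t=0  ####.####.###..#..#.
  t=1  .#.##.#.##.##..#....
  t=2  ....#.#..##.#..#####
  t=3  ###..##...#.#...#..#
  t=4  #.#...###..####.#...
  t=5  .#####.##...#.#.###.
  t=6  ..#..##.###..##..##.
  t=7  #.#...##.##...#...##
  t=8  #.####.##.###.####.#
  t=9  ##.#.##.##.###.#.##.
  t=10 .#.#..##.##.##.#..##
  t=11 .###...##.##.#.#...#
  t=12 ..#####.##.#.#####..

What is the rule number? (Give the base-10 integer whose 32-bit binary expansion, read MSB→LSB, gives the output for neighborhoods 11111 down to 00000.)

959706395

  #####|.  b31=0 t=2,i=17
  ####.|.  b30=0 t=0,i=2
  ###.#|#  b29=1 t=0,i=3
  ###..|#  b28=1 t=0,i=12
  ##.##|#  b27=1 t=0,i=4
  ##.#.|.  b26=0 t=1,i=5
  ##..#|.  b25=0 t=0,i=13
  ##...|#  b24=1 t=2,i=0
  #.###|.  b23=0 t=0,i=0
  #.##.|.  b22=0 t=1,i=3
  #.#.#|#  b21=1 t=1,i=6
  #.#..|#  b20=1 t=2,i=6
  #..##|.  b19=0 t=2,i=8
  #..#.|.  b18=0 t=0,i=14
  #...#|#  b17=1 t=3,i=8
  #....|#  b16=1 t=1,i=17
  .####|#  b15=1 t=0,i=1
  .###.|#  b14=1 t=0,i=11
  .##.#|#  b13=1 t=1,i=4
  .##..|#  b12=1 t=1,i=12
  .#.##|.  b11=0 t=0,i=19
  .#.#.|#  b10=1 t=2,i=5
  .#..#|.  b9=0 t=0,i=16
  .#...|#  b8=1 t=1,i=16
  ..###|.  b7=0 t=2,i=15
  ..##.|.  b6=0 t=2,i=9
  ..#.#|.  b5=0 t=0,i=18
  ..#..|#  b4=1 t=0,i=15
  ...##|#  b3=1 t=4,i=5
  ...#.|.  b2=0 t=1,i=0
  ....#|#  b1=1 t=1,i=19
  .....|#  b0=1 t=1,i=18
  bits 00111001001100111111010100011011 = 959706395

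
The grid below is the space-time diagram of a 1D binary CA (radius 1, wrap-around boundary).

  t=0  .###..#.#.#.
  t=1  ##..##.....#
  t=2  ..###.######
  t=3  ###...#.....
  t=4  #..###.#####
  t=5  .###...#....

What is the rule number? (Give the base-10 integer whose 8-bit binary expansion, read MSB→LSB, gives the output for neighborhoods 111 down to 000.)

  nb ###: next=.  (t=0,i=2, bit7=0)
  nb ##.: next=.  (t=0,i=3, bit6=0)
  nb #.#: next=.  (t=0,i=7, bit5=0)
  nb #..: next=#  (t=0,i=4, bit4=1)
  nb .##: next=#  (t=0,i=1, bit3=1)
  nb .#.: next=.  (t=0,i=6, bit2=0)
  nb ..#: next=#  (t=0,i=0, bit1=1)
  nb ...: next=#  (t=1,i=7, bit0=1)
  bits 00011011 = 27

27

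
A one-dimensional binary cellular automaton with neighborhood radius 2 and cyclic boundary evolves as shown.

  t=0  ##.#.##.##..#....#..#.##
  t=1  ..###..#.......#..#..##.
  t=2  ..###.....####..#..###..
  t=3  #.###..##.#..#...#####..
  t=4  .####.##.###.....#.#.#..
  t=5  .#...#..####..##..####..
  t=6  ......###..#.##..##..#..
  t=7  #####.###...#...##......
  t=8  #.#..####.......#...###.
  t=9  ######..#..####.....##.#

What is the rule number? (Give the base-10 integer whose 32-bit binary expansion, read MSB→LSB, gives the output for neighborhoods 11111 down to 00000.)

2629324483

  [31] ##### => #  t=3,i=19
  [30] ####. => .  t=0,i=0
  [29] ###.# => .  t=0,i=1
  [28] ###.. => #  t=1,i=4
  [27] ##.## => #  t=0,i=7
  [26] ##.#. => #  t=0,i=2
  [25] ##..# => .  t=0,i=10
  [24] ##... => .  t=1,i=23
  [23] #.### => #  t=0,i=22
  [22] #.##. => .  t=0,i=5
  [21] #.#.# => #  t=0,i=3
  [20] #.#.. => #  t=3,i=10
  [19] #..## => #  t=1,i=20
  [18] #..#. => .  t=0,i=11
  [17] #...# => .  t=1,i=0
  [16] #.... => .  t=0,i=14
  [15] .#### => .  t=0,i=23
  [14] .###. => #  t=1,i=3
  [13] .##.# => .  t=0,i=6
  [12] .##.. => .  t=0,i=9
  [11] .#.## => #  t=0,i=4
  [10] .#.#. => #  t=4,i=18
  [9] .#..# => #  t=0,i=18
  [8] .#... => .  t=0,i=13
  [7] ..### => #  t=1,i=2
  [6] ..##. => #  t=1,i=21
  [5] ..#.# => .  t=0,i=20
  [4] ..#.. => .  t=0,i=12
  [3] ...## => .  t=1,i=1
  [2] ...#. => .  t=0,i=16
  [1] ....# => #  t=0,i=15
  [0] ..... => #  t=1,i=10
  bits 10011100101110000100111011000011 = 2629324483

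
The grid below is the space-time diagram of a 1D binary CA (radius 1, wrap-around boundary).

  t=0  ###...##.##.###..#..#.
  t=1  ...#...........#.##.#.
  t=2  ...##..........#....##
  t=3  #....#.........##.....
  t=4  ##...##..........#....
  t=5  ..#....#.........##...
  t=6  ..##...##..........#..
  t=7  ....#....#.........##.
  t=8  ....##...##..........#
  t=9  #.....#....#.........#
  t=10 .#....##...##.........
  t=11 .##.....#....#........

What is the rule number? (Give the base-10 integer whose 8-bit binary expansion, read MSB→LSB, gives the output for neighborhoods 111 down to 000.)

20

  nb ###: next=.  (t=0,i=1, bit7=0)
  nb ##.: next=.  (t=0,i=2, bit6=0)
  nb #.#: next=.  (t=0,i=8, bit5=0)
  nb #..: next=#  (t=0,i=3, bit4=1)
  nb .##: next=.  (t=0,i=0, bit3=0)
  nb .#.: next=#  (t=0,i=17, bit2=1)
  nb ..#: next=.  (t=0,i=5, bit1=0)
  nb ...: next=.  (t=0,i=4, bit0=0)
  bits 00010100 = 20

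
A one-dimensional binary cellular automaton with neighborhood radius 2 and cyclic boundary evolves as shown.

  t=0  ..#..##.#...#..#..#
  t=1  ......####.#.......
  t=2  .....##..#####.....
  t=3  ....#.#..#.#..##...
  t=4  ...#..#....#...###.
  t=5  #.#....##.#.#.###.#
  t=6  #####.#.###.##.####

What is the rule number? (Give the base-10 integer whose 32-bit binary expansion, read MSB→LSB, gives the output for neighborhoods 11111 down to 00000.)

  [31] ##### => #  t=2,i=11
  [30] ####. => .  t=1,i=8
  [29] ###.# => #  t=1,i=9
  [28] ###.. => .  t=2,i=13
  [27] ##.## => #  t=5,i=17
  [26] ##.#. => #  t=0,i=7
  [25] ##..# => .  t=2,i=7
  [24] ##... => #  t=2,i=14
  [23] #.### => .  t=5,i=14
  [22] #.##. => #  t=5,i=18
  [21] #.#.# => #  t=5,i=10
  [20] #.#.. => #  t=0,i=8
  [19] #..## => .  t=0,i=4
  [18] #..#. => .  t=0,i=1
  [17] #...# => .  t=0,i=10
  [16] #.... => #  t=1,i=13
  [15] .#### => .  t=1,i=7
  [14] .###. => #  t=4,i=16
  [13] .##.# => #  t=0,i=6
  [12] .##.. => #  t=2,i=6
  [11] .#.## => #  t=5,i=13
  [10] .#.#. => .  t=3,i=5
  [9] .#..# => .  t=0,i=0
  [8] .#... => #  t=0,i=9
  [7] ..### => #  t=1,i=6
  [6] ..##. => .  t=0,i=5
  [5] ..#.# => .  t=3,i=4
  [4] ..#.. => .  t=0,i=2
  [3] ...## => #  t=1,i=5
  [2] ...#. => #  t=0,i=11
  [1] ....# => .  t=1,i=4
  [0] ..... => .  t=1,i=0
  bits 10101101011100010111100110001100 = 2909895052

2909895052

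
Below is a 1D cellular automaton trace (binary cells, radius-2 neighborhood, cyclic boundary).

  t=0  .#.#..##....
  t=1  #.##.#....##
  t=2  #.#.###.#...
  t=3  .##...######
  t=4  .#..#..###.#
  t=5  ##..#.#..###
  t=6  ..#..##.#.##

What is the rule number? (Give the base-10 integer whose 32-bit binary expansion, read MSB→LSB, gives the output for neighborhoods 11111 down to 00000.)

2793047319

  nb #####: next=#  (t=3,i=8, bit31=1)
  nb ####.: next=.  (t=3,i=10, bit30=0)
  nb ###.#: next=#  (t=1,i=0, bit29=1)
  nb ###..: next=.  (t=5,i=1, bit28=0)
  nb ##.##: next=.  (t=1,i=1, bit27=0)
  nb ##.#.: next=#  (t=1,i=4, bit26=1)
  nb ##..#: next=#  (t=5,i=2, bit25=1)
  nb ##...: next=.  (t=0,i=8, bit24=0)
  nb #.###: next=.  (t=2,i=4, bit23=0)
  nb #.##.: next=#  (t=1,i=2, bit22=1)
  nb #.#.#: next=#  (t=2,i=2, bit21=1)
  nb #.#..: next=#  (t=0,i=3, bit20=1)
  nb #..##: next=#  (t=0,i=5, bit19=1)
  nb #..#.: next=.  (t=4,i=3, bit18=0)
  nb #...#: next=#  (t=2,i=10, bit17=1)
  nb #....: next=.  (t=0,i=9, bit16=0)
  nb .####: next=#  (t=3,i=7, bit15=1)
  nb .###.: next=.  (t=1,i=11, bit14=0)
  nb .##.#: next=.  (t=1,i=3, bit13=0)
  nb .##..: next=.  (t=0,i=7, bit12=0)
  nb .#.##: next=.  (t=2,i=3, bit11=0)
  nb .#.#.: next=#  (t=0,i=2, bit10=1)
  nb .#..#: next=.  (t=0,i=4, bit9=0)
  nb .#...: next=#  (t=1,i=6, bit8=1)
  nb ..###: next=.  (t=1,i=10, bit7=0)
  nb ..##.: next=.  (t=0,i=6, bit6=0)
  nb ..#.#: next=.  (t=0,i=1, bit5=0)
  nb ..#..: next=#  (t=4,i=4, bit4=1)
  nb ...##: next=.  (t=1,i=9, bit3=0)
  nb ...#.: next=#  (t=0,i=0, bit2=1)
  nb ....#: next=#  (t=0,i=11, bit1=1)
  nb .....: next=#  (t=0,i=10, bit0=1)
  bits 10100110011110101000010100010111 = 2793047319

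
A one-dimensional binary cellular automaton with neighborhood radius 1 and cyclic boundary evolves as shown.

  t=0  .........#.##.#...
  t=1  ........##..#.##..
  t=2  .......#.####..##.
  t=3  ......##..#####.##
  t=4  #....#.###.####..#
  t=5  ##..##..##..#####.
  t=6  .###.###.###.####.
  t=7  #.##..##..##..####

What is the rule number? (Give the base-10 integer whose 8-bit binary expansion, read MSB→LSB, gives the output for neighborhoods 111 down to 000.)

  ###|#  b7=1 t=2,i=10
  ##.|#  b6=1 t=0,i=12
  #.#|.  b5=0 t=0,i=10
  #..|#  b4=1 t=0,i=15
  .##|.  b3=0 t=0,i=11
  .#.|#  b2=1 t=0,i=9
  ..#|#  b1=1 t=0,i=8
  ...|.  b0=0 t=0,i=0
  bits 11010110 = 214

214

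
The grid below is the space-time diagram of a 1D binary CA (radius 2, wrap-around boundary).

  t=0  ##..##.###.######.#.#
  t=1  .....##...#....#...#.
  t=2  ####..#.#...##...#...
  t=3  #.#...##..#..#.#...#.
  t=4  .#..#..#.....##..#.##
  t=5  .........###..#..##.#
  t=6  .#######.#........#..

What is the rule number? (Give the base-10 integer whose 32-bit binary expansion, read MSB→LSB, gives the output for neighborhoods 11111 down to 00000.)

  ##### -> .   bit 31 = 0  t=0,i=13
  ####. -> #   bit 30 = 1  t=0,i=15
  ###.# -> .   bit 29 = 0  t=0,i=9
  ###.. -> .   bit 28 = 0  t=0,i=1
  ##.## -> #   bit 27 = 1  t=0,i=6
  ##.#. -> .   bit 26 = 0  t=0,i=17
  ##..# -> .   bit 25 = 0  t=0,i=2
  ##... -> .   bit 24 = 0  t=1,i=7
  #.### -> .   bit 23 = 0  t=0,i=7
  #.##. -> .   bit 22 = 0  t=4,i=19
  #.#.# -> .   bit 21 = 0  t=0,i=18
  #.#.. -> .   bit 20 = 0  t=2,i=8
  #..## -> .   bit 19 = 0  t=0,i=3
  #..#. -> .   bit 18 = 0  t=2,i=5
  #...# -> #   bit 17 = 1  t=1,i=8
  #.... -> #   bit 16 = 1  t=1,i=0
  .#### -> .   bit 15 = 0  t=0,i=12
  .###. -> .   bit 14 = 0  t=0,i=0
  .##.# -> #   bit 13 = 1  t=0,i=5
  .##.. -> #   bit 12 = 1  t=1,i=6
  .#.## -> #   bit 11 = 1  t=0,i=19
  .#.#. -> #   bit 10 = 1  t=2,i=7
  .#..# -> .   bit 9 = 0  t=3,i=11
  .#... -> .   bit 8 = 0  t=1,i=11
  ..### -> #   bit 7 = 1  t=2,i=0
  ..##. -> .   bit 6 = 0  t=0,i=4
  ..#.# -> #   bit 5 = 1  t=2,i=6
  ..#.. -> .   bit 4 = 0  t=1,i=10
  ...## -> .   bit 3 = 0  t=1,i=4
  ...#. -> .   bit 2 = 0  t=1,i=9
  ....# -> #   bit 1 = 1  t=1,i=3
  ..... -> #   bit 0 = 1  t=1,i=1
  bits 01001000000000110011110010100011 = 1208171683

1208171683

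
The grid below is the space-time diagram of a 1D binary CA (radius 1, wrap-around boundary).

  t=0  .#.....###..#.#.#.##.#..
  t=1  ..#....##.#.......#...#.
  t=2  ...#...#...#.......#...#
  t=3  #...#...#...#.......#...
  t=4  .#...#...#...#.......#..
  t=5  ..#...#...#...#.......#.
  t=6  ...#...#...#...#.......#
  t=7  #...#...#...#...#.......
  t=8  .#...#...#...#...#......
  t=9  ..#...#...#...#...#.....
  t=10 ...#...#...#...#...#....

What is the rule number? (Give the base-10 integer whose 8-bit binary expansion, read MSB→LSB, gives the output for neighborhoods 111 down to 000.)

  nb ###: next=#  (t=0,i=8, bit7=1)
  nb ##.: next=.  (t=0,i=9, bit6=0)
  nb #.#: next=.  (t=0,i=13, bit5=0)
  nb #..: next=#  (t=0,i=2, bit4=1)
  nb .##: next=#  (t=0,i=7, bit3=1)
  nb .#.: next=.  (t=0,i=1, bit2=0)
  nb ..#: next=.  (t=0,i=0, bit1=0)
  nb ...: next=.  (t=0,i=3, bit0=0)
  bits 10011000 = 152

152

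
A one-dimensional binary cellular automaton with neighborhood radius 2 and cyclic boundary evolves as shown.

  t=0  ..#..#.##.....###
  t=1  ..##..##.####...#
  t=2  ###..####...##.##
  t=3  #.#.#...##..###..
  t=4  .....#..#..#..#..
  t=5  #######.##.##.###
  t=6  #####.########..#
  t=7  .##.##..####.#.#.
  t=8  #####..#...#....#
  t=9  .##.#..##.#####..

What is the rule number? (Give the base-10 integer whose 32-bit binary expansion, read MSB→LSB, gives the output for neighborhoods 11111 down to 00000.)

  ##### -> #   bit 31 = 1  t=2,i=0
  ####. -> .   bit 30 = 0  t=1,i=11
  ###.# -> #   bit 29 = 1  t=5,i=6
  ###.. -> #   bit 28 = 1  t=0,i=16
  ##.## -> #   bit 27 = 1  t=1,i=8
  ##.#. -> .   bit 26 = 0  t=7,i=12
  ##..# -> .   bit 25 = 0  t=0,i=0
  ##... -> #   bit 24 = 1  t=0,i=9
  #.### -> .   bit 23 = 0  t=1,i=9
  #.##. -> #   bit 22 = 1  t=0,i=7
  #.#.# -> .   bit 21 = 0  t=3,i=2
  #.#.. -> .   bit 20 = 0  t=3,i=4
  #..## -> #   bit 19 = 1  t=1,i=1
  #..#. -> .   bit 18 = 0  t=0,i=1
  #...# -> .   bit 17 = 0  t=1,i=14
  #.... -> #   bit 16 = 1  t=0,i=10
  .#### -> .   bit 15 = 0  t=1,i=10
  .###. -> .   bit 14 = 0  t=0,i=15
  .##.# -> #   bit 13 = 1  t=1,i=7
  .##.. -> .   bit 12 = 0  t=0,i=8
  .#.## -> #   bit 11 = 1  t=0,i=6
  .#.#. -> .   bit 10 = 0  t=3,i=1
  .#..# -> #   bit 9 = 1  t=0,i=3
  .#... -> #   bit 8 = 1  t=3,i=5
  ..### -> .   bit 7 = 0  t=0,i=14
  ..##. -> #   bit 6 = 1  t=1,i=2
  ..#.# -> .   bit 5 = 0  t=0,i=5
  ..#.. -> #   bit 4 = 1  t=0,i=2
  ...## -> .   bit 3 = 0  t=0,i=13
  ...#. -> #   bit 2 = 1  t=1,i=15
  ....# -> #   bit 1 = 1  t=0,i=12
  ..... -> #   bit 0 = 1  t=0,i=11
  bits 10111001010010010010101101010111 = 3108580183

3108580183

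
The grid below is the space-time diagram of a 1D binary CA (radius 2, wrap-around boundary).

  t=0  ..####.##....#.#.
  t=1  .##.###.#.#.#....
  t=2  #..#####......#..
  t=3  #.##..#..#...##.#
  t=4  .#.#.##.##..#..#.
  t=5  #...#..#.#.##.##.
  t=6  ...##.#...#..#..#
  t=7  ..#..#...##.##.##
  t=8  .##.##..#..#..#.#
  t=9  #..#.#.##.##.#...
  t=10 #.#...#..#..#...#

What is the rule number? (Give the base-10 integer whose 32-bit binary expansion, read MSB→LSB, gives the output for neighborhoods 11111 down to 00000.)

  nb #####: next=.  (t=2,i=5, bit31=0)
  nb ####.: next=#  (t=0,i=4, bit30=1)
  nb ###.#: next=#  (t=0,i=5, bit29=1)
  nb ###..: next=.  (t=2,i=7, bit28=0)
  nb ##.##: next=#  (t=0,i=6, bit27=1)
  nb ##.#.: next=#  (t=1,i=7, bit26=1)
  nb ##..#: next=.  (t=3,i=4, bit25=0)
  nb ##...: next=.  (t=0,i=9, bit24=0)
  nb #.###: next=#  (t=1,i=4, bit23=1)
  nb #.##.: next=.  (t=0,i=7, bit22=0)
  nb #.#.#: next=.  (t=1,i=8, bit21=0)
  nb #.#..: next=.  (t=0,i=15, bit20=0)
  nb #..##: next=#  (t=2,i=2, bit19=1)
  nb #..#.: next=#  (t=2,i=16, bit18=1)
  nb #...#: next=.  (t=0,i=0, bit17=0)
  nb #....: next=#  (t=0,i=10, bit16=1)
  nb .####: next=.  (t=0,i=3, bit15=0)
  nb .###.: next=#  (t=1,i=5, bit14=1)
  nb .##.#: next=.  (t=1,i=2, bit13=0)
  nb .##..: next=#  (t=0,i=8, bit12=1)
  nb .#.##: next=#  (t=4,i=4, bit11=1)
  nb .#.#.: next=.  (t=0,i=14, bit10=0)
  nb .#..#: next=.  (t=2,i=1, bit9=0)
  nb .#...: next=.  (t=0,i=16, bit8=0)
  nb ..###: next=#  (t=0,i=2, bit7=1)
  nb ..##.: next=.  (t=1,i=1, bit6=0)
  nb ..#.#: next=.  (t=0,i=13, bit5=0)
  nb ..#..: next=#  (t=2,i=0, bit4=1)
  nb ...##: next=#  (t=0,i=1, bit3=1)
  nb ...#.: next=#  (t=0,i=12, bit2=1)
  nb ....#: next=.  (t=0,i=11, bit1=0)
  nb .....: next=.  (t=1,i=15, bit0=0)
  bits 01101100100011010101100010011100 = 1821202588

1821202588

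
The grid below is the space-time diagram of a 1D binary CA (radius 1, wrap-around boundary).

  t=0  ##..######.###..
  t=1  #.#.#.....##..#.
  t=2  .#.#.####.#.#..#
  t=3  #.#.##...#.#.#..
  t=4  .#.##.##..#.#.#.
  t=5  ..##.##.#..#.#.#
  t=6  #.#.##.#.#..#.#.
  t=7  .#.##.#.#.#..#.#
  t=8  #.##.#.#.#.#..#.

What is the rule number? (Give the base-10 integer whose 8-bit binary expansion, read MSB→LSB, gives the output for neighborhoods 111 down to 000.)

  ###|.  b7=0 t=0,i=5
  ##.|.  b6=0 t=0,i=1
  #.#|#  b5=1 t=0,i=10
  #..|#  b4=1 t=0,i=2
  .##|#  b3=1 t=0,i=0
  .#.|.  b2=0 t=1,i=0
  ..#|.  b1=0 t=0,i=3
  ...|#  b0=1 t=1,i=6
  bits 00111001 = 57

57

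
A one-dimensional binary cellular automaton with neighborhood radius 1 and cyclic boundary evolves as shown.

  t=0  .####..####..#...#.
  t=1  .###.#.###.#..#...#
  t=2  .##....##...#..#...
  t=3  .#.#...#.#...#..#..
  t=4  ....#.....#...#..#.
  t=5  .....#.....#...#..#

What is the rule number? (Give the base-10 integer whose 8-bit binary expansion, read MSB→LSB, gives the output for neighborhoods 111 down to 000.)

152

  nb ###: next=#  (t=0,i=2, bit7=1)
  nb ##.: next=.  (t=0,i=4, bit6=0)
  nb #.#: next=.  (t=1,i=0, bit5=0)
  nb #..: next=#  (t=0,i=5, bit4=1)
  nb .##: next=#  (t=0,i=1, bit3=1)
  nb .#.: next=.  (t=0,i=13, bit2=0)
  nb ..#: next=.  (t=0,i=0, bit1=0)
  nb ...: next=.  (t=0,i=15, bit0=0)
  bits 10011000 = 152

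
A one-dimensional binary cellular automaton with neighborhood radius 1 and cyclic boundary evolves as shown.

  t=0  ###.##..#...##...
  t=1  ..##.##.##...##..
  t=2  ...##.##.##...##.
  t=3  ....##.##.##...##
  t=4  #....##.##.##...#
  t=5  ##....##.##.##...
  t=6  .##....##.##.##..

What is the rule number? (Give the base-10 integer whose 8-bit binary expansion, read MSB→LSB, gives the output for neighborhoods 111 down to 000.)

  nb ###: next=.  (t=0,i=1, bit7=0)
  nb ##.: next=#  (t=0,i=2, bit6=1)
  nb #.#: next=#  (t=0,i=3, bit5=1)
  nb #..: next=#  (t=0,i=6, bit4=1)
  nb .##: next=.  (t=0,i=0, bit3=0)
  nb .#.: next=#  (t=0,i=8, bit2=1)
  nb ..#: next=.  (t=0,i=7, bit1=0)
  nb ...: next=.  (t=0,i=10, bit0=0)
  bits 01110100 = 116

116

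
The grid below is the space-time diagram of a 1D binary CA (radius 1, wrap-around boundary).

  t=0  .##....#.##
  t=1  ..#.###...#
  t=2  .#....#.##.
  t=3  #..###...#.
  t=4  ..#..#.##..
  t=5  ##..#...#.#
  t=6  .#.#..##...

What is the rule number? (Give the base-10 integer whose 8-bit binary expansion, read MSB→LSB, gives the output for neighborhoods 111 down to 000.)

  nb ###: next=.  (t=1,i=5, bit7=0)
  nb ##.: next=#  (t=0,i=2, bit6=1)
  nb #.#: next=.  (t=0,i=0, bit5=0)
  nb #..: next=.  (t=0,i=3, bit4=0)
  nb .##: next=.  (t=0,i=1, bit3=0)
  nb .#.: next=.  (t=0,i=7, bit2=0)
  nb ..#: next=#  (t=0,i=6, bit1=1)
  nb ...: next=#  (t=0,i=4, bit0=1)
  bits 01000011 = 67

67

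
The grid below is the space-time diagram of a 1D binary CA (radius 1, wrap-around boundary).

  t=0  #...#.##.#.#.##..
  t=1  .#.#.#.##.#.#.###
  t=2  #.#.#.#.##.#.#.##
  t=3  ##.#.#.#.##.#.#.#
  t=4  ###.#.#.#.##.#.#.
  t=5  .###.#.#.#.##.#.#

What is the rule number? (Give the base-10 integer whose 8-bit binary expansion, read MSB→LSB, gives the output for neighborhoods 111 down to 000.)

  ###|#  b7=1 t=1,i=15
  ##.|#  b6=1 t=0,i=7
  #.#|#  b5=1 t=0,i=5
  #..|#  b4=1 t=0,i=1
  .##|.  b3=0 t=0,i=6
  .#.|.  b2=0 t=0,i=0
  ..#|#  b1=1 t=0,i=3
  ...|.  b0=0 t=0,i=2
  bits 11110010 = 242

242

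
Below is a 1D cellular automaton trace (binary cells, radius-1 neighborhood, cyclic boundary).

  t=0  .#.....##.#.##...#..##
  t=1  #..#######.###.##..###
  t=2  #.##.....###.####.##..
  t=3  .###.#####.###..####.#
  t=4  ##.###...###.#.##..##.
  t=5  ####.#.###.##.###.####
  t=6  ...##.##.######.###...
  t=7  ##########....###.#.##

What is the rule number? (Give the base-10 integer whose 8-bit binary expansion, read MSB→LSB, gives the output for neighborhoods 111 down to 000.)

107

  nb ###: next=.  (t=1,i=4, bit7=0)
  nb ##.: next=#  (t=0,i=8, bit6=1)
  nb #.#: next=#  (t=0,i=0, bit5=1)
  nb #..: next=.  (t=0,i=2, bit4=0)
  nb .##: next=#  (t=0,i=7, bit3=1)
  nb .#.: next=.  (t=0,i=1, bit2=0)
  nb ..#: next=#  (t=0,i=6, bit1=1)
  nb ...: next=#  (t=0,i=3, bit0=1)
  bits 01101011 = 107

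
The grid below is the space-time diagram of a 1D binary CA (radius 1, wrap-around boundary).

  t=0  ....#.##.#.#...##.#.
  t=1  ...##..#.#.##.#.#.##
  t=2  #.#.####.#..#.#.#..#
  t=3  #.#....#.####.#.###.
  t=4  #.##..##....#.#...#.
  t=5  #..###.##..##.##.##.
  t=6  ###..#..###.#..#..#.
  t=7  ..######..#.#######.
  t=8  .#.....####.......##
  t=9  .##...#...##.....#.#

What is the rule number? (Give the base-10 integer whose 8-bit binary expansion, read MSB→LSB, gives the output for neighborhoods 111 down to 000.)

86

  nb ###: next=.  (t=2,i=5, bit7=0)
  nb ##.: next=#  (t=0,i=7, bit6=1)
  nb #.#: next=.  (t=0,i=5, bit5=0)
  nb #..: next=#  (t=0,i=12, bit4=1)
  nb .##: next=.  (t=0,i=6, bit3=0)
  nb .#.: next=#  (t=0,i=4, bit2=1)
  nb ..#: next=#  (t=0,i=3, bit1=1)
  nb ...: next=.  (t=0,i=0, bit0=0)
  bits 01010110 = 86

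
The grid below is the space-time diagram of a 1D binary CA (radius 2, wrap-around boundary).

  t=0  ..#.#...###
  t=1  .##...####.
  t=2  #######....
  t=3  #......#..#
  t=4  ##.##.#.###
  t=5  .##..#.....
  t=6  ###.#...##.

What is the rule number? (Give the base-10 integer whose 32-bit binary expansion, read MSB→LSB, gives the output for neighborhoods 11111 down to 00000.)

  ##### -> .   bit 31 = 0  t=2,i=2
  ####. -> .   bit 30 = 0  t=1,i=8
  ###.# -> #   bit 29 = 1  t=4,i=1
  ###.. -> .   bit 28 = 0  t=0,i=10
  ##.## -> #   bit 27 = 1  t=4,i=2
  ##.#. -> #   bit 26 = 1  t=4,i=5
  ##..# -> .   bit 25 = 0  t=0,i=0
  ##... -> #   bit 24 = 1  t=1,i=3
  #.### -> .   bit 23 = 0  t=4,i=8
  #.##. -> .   bit 22 = 0  t=4,i=3
  #.#.# -> .   bit 21 = 0  t=4,i=6
  #.#.. -> .   bit 20 = 0  t=0,i=4
  #..## -> #   bit 19 = 1  t=1,i=0
  #..#. -> #   bit 18 = 1  t=0,i=1
  #...# -> #   bit 17 = 1  t=0,i=6
  #.... -> .   bit 16 = 0  t=2,i=8
  .#### -> .   bit 15 = 0  t=1,i=7
  .###. -> #   bit 14 = 1  t=0,i=9
  .##.# -> .   bit 13 = 0  t=4,i=4
  .##.. -> #   bit 12 = 1  t=1,i=2
  .#.## -> .   bit 11 = 0  t=4,i=7
  .#.#. -> .   bit 10 = 0  t=0,i=3
  .#..# -> #   bit 9 = 1  t=3,i=8
  .#... -> .   bit 8 = 0  t=0,i=5
  ..### -> #   bit 7 = 1  t=0,i=8
  ..##. -> #   bit 6 = 1  t=1,i=1
  ..#.# -> #   bit 5 = 1  t=0,i=2
  ..#.. -> .   bit 4 = 0  t=3,i=7
  ...## -> #   bit 3 = 1  t=0,i=7
  ...#. -> #   bit 2 = 1  t=3,i=6
  ....# -> .   bit 1 = 0  t=2,i=9
  ..... -> #   bit 0 = 1  t=3,i=3
  bits 00101101000011100101001011101101 = 755913453

755913453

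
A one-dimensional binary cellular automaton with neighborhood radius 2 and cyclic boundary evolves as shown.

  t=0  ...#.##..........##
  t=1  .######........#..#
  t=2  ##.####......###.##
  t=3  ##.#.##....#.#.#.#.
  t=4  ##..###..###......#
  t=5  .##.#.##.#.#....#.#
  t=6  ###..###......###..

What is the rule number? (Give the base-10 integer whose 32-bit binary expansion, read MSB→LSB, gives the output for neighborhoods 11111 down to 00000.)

4073076918

  nb #####: next=#  (t=1,i=3, bit31=1)
  nb ####.: next=#  (t=1,i=5, bit30=1)
  nb ###.#: next=#  (t=2,i=1, bit29=1)
  nb ###..: next=#  (t=1,i=6, bit28=1)
  nb ##.##: next=.  (t=2,i=2, bit27=0)
  nb ##.#.: next=.  (t=3,i=2, bit26=0)
  nb ##..#: next=#  (t=4,i=2, bit25=1)
  nb ##...: next=.  (t=0,i=0, bit24=0)
  nb #.###: next=#  (t=1,i=1, bit23=1)
  nb #.##.: next=#  (t=0,i=5, bit22=1)
  nb #.#.#: next=.  (t=3,i=3, bit21=0)
  nb #.#..: next=.  (t=5,i=11, bit20=0)
  nb #..##: next=.  (t=4,i=3, bit19=0)
  nb #..#.: next=#  (t=1,i=17, bit18=1)
  nb #...#: next=#  (t=0,i=1, bit17=1)
  nb #....: next=.  (t=0,i=8, bit16=0)
  nb .####: next=.  (t=1,i=2, bit15=0)
  nb .###.: next=.  (t=2,i=14, bit14=0)
  nb .##.#: next=#  (t=3,i=1, bit13=1)
  nb .##..: next=#  (t=0,i=6, bit12=1)
  nb .#.##: next=#  (t=0,i=4, bit11=1)
  nb .#.#.: next=.  (t=3,i=12, bit10=0)
  nb .#..#: next=.  (t=1,i=16, bit9=0)
  nb .#...: next=.  (t=5,i=12, bit8=0)
  nb ..###: next=#  (t=2,i=13, bit7=1)
  nb ..##.: next=.  (t=0,i=17, bit6=0)
  nb ..#.#: next=#  (t=0,i=3, bit5=1)
  nb ..#..: next=#  (t=1,i=15, bit4=1)
  nb ...##: next=.  (t=0,i=16, bit3=0)
  nb ...#.: next=#  (t=0,i=2, bit2=1)
  nb ....#: next=#  (t=0,i=15, bit1=1)
  nb .....: next=.  (t=0,i=9, bit0=0)
  bits 11110010110001100011100010110110 = 4073076918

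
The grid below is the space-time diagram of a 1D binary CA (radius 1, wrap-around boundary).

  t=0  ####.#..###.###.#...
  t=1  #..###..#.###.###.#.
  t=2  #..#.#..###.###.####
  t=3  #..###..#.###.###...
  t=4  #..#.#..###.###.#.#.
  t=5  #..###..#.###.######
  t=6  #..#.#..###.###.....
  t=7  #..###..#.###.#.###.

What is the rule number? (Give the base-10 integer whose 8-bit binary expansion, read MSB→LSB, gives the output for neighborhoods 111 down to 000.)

109

  [7] ### => .  t=0,i=1
  [6] ##. => #  t=0,i=3
  [5] #.# => #  t=0,i=4
  [4] #.. => .  t=0,i=6
  [3] .## => #  t=0,i=0
  [2] .#. => #  t=0,i=5
  [1] ..# => .  t=0,i=7
  [0] ... => #  t=0,i=18
  bits 01101101 = 109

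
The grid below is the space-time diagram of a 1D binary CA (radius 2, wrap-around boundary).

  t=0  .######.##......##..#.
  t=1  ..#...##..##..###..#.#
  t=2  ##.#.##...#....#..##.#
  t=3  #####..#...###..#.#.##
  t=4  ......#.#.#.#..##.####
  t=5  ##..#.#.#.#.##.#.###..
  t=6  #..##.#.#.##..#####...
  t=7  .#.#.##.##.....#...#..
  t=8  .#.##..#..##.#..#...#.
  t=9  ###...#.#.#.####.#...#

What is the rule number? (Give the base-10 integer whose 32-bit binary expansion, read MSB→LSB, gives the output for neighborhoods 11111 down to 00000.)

766888810

  nb #####: next=.  (t=0,i=3, bit31=0)
  nb ####.: next=.  (t=0,i=5, bit30=0)
  nb ###.#: next=#  (t=0,i=6, bit29=1)
  nb ###..: next=.  (t=1,i=16, bit28=0)
  nb ##.##: next=#  (t=0,i=7, bit27=1)
  nb ##.#.: next=#  (t=2,i=2, bit26=1)
  nb ##..#: next=.  (t=0,i=18, bit25=0)
  nb ##...: next=#  (t=0,i=10, bit24=1)
  nb #.###: next=#  (t=2,i=21, bit23=1)
  nb #.##.: next=.  (t=0,i=8, bit22=0)
  nb #.#.#: next=#  (t=2,i=3, bit21=1)
  nb #.#..: next=#  (t=1,i=21, bit20=1)
  nb #..##: next=.  (t=0,i=0, bit19=0)
  nb #..#.: next=#  (t=0,i=19, bit18=1)
  nb #...#: next=.  (t=1,i=4, bit17=0)
  nb #....: next=#  (t=0,i=11, bit16=1)
  nb .####: next=#  (t=0,i=2, bit15=1)
  nb .###.: next=#  (t=1,i=15, bit14=1)
  nb .##.#: next=.  (t=2,i=19, bit13=0)
  nb .##..: next=.  (t=0,i=9, bit12=0)
  nb .#.##: next=#  (t=2,i=4, bit11=1)
  nb .#.#.: next=.  (t=1,i=20, bit10=0)
  nb .#..#: next=#  (t=0,i=21, bit9=1)
  nb .#...: next=#  (t=1,i=3, bit8=1)
  nb ..###: next=.  (t=0,i=1, bit7=0)
  nb ..##.: next=#  (t=0,i=16, bit6=1)
  nb ..#.#: next=#  (t=1,i=19, bit5=1)
  nb ..#..: next=.  (t=0,i=20, bit4=0)
  nb ...##: next=#  (t=0,i=15, bit3=1)
  nb ...#.: next=.  (t=2,i=9, bit2=0)
  nb ....#: next=#  (t=0,i=14, bit1=1)
  nb .....: next=.  (t=0,i=12, bit0=0)
  bits 00101101101101011100101101101010 = 766888810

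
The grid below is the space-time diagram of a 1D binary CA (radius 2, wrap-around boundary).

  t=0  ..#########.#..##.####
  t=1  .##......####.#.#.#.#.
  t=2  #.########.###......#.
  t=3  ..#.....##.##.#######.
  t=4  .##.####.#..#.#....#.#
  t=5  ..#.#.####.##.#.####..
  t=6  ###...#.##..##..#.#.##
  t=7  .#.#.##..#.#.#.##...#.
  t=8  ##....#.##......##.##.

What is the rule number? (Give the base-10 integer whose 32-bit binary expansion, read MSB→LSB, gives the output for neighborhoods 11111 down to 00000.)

1704816831

  nb #####: next=.  (t=0,i=4, bit31=0)
  nb ####.: next=#  (t=0,i=9, bit30=1)
  nb ###.#: next=#  (t=0,i=10, bit29=1)
  nb ###..: next=.  (t=0,i=21, bit28=0)
  nb ##.##: next=.  (t=0,i=17, bit27=0)
  nb ##.#.: next=#  (t=0,i=11, bit26=1)
  nb ##..#: next=.  (t=0,i=0, bit25=0)
  nb ##...: next=#  (t=1,i=3, bit24=1)
  nb #.###: next=#  (t=0,i=18, bit23=1)
  nb #.##.: next=.  (t=3,i=11, bit22=0)
  nb #.#.#: next=.  (t=1,i=14, bit21=0)
  nb #.#..: next=#  (t=0,i=12, bit20=1)
  nb #..##: next=#  (t=0,i=1, bit19=1)
  nb #..#.: next=#  (t=4,i=11, bit18=1)
  nb #...#: next=.  (t=3,i=0, bit17=0)
  nb #....: next=#  (t=1,i=4, bit16=1)
  nb .####: next=.  (t=0,i=3, bit15=0)
  nb .###.: next=#  (t=2,i=12, bit14=1)
  nb .##.#: next=#  (t=0,i=16, bit13=1)
  nb .##..: next=#  (t=1,i=2, bit12=1)
  nb .#.##: next=.  (t=2,i=1, bit11=0)
  nb .#.#.: next=.  (t=1,i=15, bit10=0)
  nb .#..#: next=.  (t=0,i=13, bit9=0)
  nb .#...: next=.  (t=3,i=3, bit8=0)
  nb ..###: next=#  (t=0,i=2, bit7=1)
  nb ..##.: next=.  (t=0,i=15, bit6=0)
  nb ..#.#: next=#  (t=2,i=20, bit5=1)
  nb ..#..: next=#  (t=3,i=2, bit4=1)
  nb ...##: next=#  (t=1,i=8, bit3=1)
  nb ...#.: next=#  (t=2,i=19, bit2=1)
  nb ....#: next=#  (t=1,i=7, bit1=1)
  nb .....: next=#  (t=1,i=5, bit0=1)
  bits 01100101100111010111000010111111 = 1704816831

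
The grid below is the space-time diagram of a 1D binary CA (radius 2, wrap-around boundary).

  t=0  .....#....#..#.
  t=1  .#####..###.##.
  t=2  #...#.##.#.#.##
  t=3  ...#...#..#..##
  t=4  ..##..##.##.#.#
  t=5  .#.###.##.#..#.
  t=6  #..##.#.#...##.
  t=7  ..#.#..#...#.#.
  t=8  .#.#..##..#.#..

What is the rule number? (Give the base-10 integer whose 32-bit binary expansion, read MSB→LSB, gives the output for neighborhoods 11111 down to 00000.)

  [31] ##### => .  t=1,i=3
  [30] ####. => #  t=1,i=4
  [29] ###.# => .  t=1,i=10
  [28] ###.. => .  t=1,i=5
  [27] ##.## => #  t=1,i=11
  [26] ##.#. => .  t=2,i=8
  [25] ##..# => #  t=1,i=6
  [24] ##... => .  t=2,i=1
  [23] #.### => #  t=2,i=13
  [22] #.##. => .  t=1,i=12
  [21] #.#.# => .  t=2,i=9
  [20] #.#.. => .  t=4,i=14
  [19] #..## => #  t=1,i=0
  [18] #..#. => #  t=0,i=12
  [17] #...# => .  t=2,i=2
  [16] #.... => .  t=0,i=0
  [15] .#### => .  t=1,i=2
  [14] .###. => #  t=1,i=9
  [13] .##.# => #  t=2,i=7
  [12] .##.. => #  t=1,i=13
  [11] .#.## => .  t=2,i=5
  [10] .#.#. => #  t=2,i=10
  [9] .#..# => .  t=0,i=11
  [8] .#... => .  t=0,i=6
  [7] ..### => .  t=1,i=1
  [6] ..##. => .  t=3,i=13
  [5] ..#.# => .  t=2,i=4
  [4] ..#.. => #  t=0,i=5
  [3] ...## => #  t=6,i=11
  [2] ...#. => #  t=0,i=4
  [1] ....# => #  t=0,i=3
  [0] ..... => #  t=0,i=1
  bits 01001010100011000111010000011111 = 1250718751

1250718751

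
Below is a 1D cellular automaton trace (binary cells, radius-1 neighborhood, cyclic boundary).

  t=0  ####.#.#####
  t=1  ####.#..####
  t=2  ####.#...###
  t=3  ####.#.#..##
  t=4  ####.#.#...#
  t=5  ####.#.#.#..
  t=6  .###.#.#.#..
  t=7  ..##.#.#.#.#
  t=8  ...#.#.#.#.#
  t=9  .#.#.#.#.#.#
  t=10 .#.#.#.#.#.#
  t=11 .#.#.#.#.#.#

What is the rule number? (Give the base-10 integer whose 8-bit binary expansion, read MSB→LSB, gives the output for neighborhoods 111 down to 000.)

197

  ### -> #   bit 7 = 1  t=0,i=0
  ##. -> #   bit 6 = 1  t=0,i=3
  #.# -> .   bit 5 = 0  t=0,i=4
  #.. -> .   bit 4 = 0  t=1,i=6
  .## -> .   bit 3 = 0  t=0,i=7
  .#. -> #   bit 2 = 1  t=0,i=5
  ..# -> .   bit 1 = 0  t=1,i=7
  ... -> #   bit 0 = 1  t=2,i=7
  bits 11000101 = 197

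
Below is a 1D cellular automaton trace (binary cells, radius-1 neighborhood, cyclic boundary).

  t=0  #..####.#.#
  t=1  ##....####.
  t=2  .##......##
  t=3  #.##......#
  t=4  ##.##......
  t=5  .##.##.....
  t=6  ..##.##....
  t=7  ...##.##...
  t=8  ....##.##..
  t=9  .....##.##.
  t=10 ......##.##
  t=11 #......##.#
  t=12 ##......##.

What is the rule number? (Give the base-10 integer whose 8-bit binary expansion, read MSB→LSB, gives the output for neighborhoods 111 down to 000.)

116

  nb ###: next=.  (t=0,i=4, bit7=0)
  nb ##.: next=#  (t=0,i=0, bit6=1)
  nb #.#: next=#  (t=0,i=7, bit5=1)
  nb #..: next=#  (t=0,i=1, bit4=1)
  nb .##: next=.  (t=0,i=3, bit3=0)
  nb .#.: next=#  (t=0,i=8, bit2=1)
  nb ..#: next=.  (t=0,i=2, bit1=0)
  nb ...: next=.  (t=1,i=3, bit0=0)
  bits 01110100 = 116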